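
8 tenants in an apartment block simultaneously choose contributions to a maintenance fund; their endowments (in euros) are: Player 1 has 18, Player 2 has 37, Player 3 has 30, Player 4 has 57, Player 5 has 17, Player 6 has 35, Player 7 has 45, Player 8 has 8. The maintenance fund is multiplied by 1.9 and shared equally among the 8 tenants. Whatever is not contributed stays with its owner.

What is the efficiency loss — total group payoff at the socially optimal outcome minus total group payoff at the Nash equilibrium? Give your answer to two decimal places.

The private return per contributed unit is 1.9/8 = 0.2375 < 1 for every player regardless of endowment, so the Nash equilibrium is zero contribution and the group total is Σ E_j = 18 + 37 + 30 + 57 + 17 + 35 + 45 + 8 = 247.
Each contributed unit returns 1.900 to the group, so the social optimum is full contribution by everyone: group total = 1.900 × 247 = 469.30.
Efficiency loss = (1.900 − 1) × 247 = 222.30.

222.30 euros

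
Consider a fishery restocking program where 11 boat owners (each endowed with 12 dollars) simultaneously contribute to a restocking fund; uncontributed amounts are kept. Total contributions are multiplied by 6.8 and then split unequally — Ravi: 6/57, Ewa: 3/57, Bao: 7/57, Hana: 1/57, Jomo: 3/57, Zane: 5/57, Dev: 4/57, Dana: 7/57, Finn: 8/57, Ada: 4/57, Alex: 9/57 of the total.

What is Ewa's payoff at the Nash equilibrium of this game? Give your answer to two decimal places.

16.29 dollars

Player j's private return per contributed unit is 6.8 × (j's share). Contributing is weakly dominant for j when that share is at least 1/6.8 = 0.1471, and contributing 0 is dominant otherwise.
Alex alone (share 9/57) is above the threshold, contributing 12; the remaining 10 contribute 0. Total contributed: 12.
Ewa keeps 12 and receives 6.8 × 12 × 3/57 = 4.29 from the restocking fund, for a payoff of 16.29.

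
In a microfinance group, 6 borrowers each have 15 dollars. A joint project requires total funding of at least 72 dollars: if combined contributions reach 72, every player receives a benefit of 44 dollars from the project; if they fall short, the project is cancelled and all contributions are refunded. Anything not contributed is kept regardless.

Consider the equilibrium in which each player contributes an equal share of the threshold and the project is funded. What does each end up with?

47 dollars

Equal share of the threshold: 72/6 = 12.
At this profile no one gains by cutting their contribution: any cut drops the total below 72, the project is cancelled, contributions are refunded, and the deviator ends with 15, which is less than 15 − 12 + 44 = 47. Contributing more than 12 just wastes the excess. So contributing exactly 12 is a best response.
Each player's payoff: 15 − 12 + 44 = 47.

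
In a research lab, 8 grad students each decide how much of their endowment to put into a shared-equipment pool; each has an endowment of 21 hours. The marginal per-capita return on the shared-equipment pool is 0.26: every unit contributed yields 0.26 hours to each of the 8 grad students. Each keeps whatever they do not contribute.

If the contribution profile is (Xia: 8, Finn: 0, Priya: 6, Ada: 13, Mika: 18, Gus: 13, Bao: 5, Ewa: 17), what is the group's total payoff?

Total contributed: 8 + 0 + 6 + 13 + 18 + 13 + 5 + 17 = 80; total kept: 8 × 21 − 80 = 88.
The shared-equipment pool pays out 0.26 × 8 × 80 = 166.40 in aggregate.
Group total = 88 + 166.40 = 254.40.

254.40 hours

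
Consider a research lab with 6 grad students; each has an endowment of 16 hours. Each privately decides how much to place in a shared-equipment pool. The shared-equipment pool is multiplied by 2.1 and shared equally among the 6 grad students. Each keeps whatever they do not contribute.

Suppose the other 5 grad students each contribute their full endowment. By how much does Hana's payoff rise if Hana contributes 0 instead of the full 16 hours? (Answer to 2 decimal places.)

Switching from a contribution of 16 to 0 lets Hana keep an extra 16 hours, but lowers the shared-equipment pool by 16, which costs Hana their own share of that drop: 2.1/6 × 16 = 5.60.
Net gain = 16 − 5.60 = 10.40. The private return per contributed unit (0.3500) is below 1, so free-riding is indeed the best response regardless of what the others do.

10.40 hours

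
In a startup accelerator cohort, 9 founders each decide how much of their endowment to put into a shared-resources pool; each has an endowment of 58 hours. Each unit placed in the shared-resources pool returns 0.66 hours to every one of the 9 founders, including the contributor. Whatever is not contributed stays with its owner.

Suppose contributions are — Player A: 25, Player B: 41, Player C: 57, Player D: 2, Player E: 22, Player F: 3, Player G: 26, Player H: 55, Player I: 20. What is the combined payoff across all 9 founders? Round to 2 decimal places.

1761.94 hours

Total contributed: 25 + 41 + 57 + 2 + 22 + 3 + 26 + 55 + 20 = 251; total kept: 9 × 58 − 251 = 271.
The shared-resources pool pays out 0.66 × 9 × 251 = 1490.94 in aggregate.
Group total = 271 + 1490.94 = 1761.94.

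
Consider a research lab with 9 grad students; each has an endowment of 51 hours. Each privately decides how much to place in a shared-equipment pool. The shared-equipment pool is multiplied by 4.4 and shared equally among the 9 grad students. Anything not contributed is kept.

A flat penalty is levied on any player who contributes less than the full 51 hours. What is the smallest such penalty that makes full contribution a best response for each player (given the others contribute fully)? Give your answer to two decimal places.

26.07 hours

Given the others contribute fully, the best deviation is to contribute 0 (any partial contribution still incurs the fine and gives up units whose private return 0.4889 is below 1).
Deviating from 51 to 0 saves 51 hours but forfeits the deviator's share of the drop in the shared-equipment pool: 4.4/9 × 51 = 24.93.
So the deviation gain is 51 − 24.93 = 26.07, and the fine must be at least 26.07 hours to wipe it out.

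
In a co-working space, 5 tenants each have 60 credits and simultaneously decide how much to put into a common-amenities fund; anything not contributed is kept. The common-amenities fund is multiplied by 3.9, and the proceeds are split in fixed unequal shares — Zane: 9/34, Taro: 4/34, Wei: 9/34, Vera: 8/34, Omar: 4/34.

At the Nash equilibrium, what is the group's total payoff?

For player j, contributing a unit is worthwhile iff 3.9 × (j's share) ≥ 1, i.e. iff j's share is at least 0.2564.
Zane and Wei clear that bar, contributing 60 each; the remaining 3 contribute 0. Total contributed: 120.
The common-amenities fund pays out 3.9 × 120 = 468.00 in total (split across the unequal shares, but the aggregate is all that matters for the group sum).
The 3 free-riders keep 60 each, adding 180. Group total = 180 + 468.00 = 648.00.

648.00 credits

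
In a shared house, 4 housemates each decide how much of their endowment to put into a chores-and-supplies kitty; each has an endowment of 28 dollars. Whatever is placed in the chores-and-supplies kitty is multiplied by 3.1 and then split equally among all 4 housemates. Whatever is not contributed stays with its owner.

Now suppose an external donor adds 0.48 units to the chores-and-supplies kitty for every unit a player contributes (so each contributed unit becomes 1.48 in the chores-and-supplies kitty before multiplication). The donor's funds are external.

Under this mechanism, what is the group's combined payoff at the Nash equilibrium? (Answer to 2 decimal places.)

The effective private return per unit is now 3.1 × 1.48 / 4 = 1.1470 > 1, so every player's dominant strategy flips to full contribution.
So the Nash equilibrium is full contribution by all 4; the group earns 3.1 × 1.48 × 112 = 513.86.

513.86 dollars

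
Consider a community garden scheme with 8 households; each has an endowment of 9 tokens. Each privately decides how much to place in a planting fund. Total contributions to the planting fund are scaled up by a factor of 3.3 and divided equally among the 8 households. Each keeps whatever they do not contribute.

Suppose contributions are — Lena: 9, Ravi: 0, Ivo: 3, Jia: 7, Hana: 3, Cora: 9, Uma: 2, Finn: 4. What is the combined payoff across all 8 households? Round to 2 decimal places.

Total contributed: 9 + 0 + 3 + 7 + 3 + 9 + 2 + 4 = 37; total kept: 8 × 9 − 37 = 35.
The planting fund pays out 3.3 × 37 = 122.10 in aggregate.
Group total = 35 + 122.10 = 157.10.

157.10 tokens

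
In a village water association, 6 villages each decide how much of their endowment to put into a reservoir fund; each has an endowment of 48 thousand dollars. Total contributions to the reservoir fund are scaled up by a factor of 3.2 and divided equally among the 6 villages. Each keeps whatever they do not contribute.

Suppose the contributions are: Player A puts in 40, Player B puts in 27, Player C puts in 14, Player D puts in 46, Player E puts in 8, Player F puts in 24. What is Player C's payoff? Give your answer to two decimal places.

Total contributed: 40 + 27 + 14 + 46 + 8 + 24 = 159.
Each receives 3.2 × 159 / 6 = 84.80 from the reservoir fund.
Player C keeps 48 − 14 = 34, so Player C's payoff is 34 + 84.80 = 118.80.

118.80 thousand dollars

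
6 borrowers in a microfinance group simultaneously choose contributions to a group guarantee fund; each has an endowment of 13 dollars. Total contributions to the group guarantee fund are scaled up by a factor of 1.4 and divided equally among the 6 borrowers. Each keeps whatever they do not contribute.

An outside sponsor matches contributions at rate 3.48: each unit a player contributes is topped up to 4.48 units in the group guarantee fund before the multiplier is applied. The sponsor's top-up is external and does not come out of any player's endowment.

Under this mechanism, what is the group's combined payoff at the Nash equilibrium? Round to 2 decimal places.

489.22 dollars

The effective private return per unit is now 1.4 × 4.48 / 6 = 1.0453 > 1, so every player's dominant strategy flips to full contribution.
So the Nash equilibrium is full contribution by all 6; the group earns 1.4 × 4.48 × 78 = 489.22.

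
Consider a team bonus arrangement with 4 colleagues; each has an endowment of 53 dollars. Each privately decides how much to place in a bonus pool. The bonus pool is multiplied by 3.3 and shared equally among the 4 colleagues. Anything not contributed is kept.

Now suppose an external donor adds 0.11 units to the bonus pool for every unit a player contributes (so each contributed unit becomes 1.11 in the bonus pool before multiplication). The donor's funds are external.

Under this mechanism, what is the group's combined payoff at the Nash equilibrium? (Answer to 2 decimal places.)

The effective private return is 3.3 × 1.11 / 4 = 0.9158, which is still under 1, so the mechanism doesn't change anyone's dominant strategy: zero contribution.
Everyone keeps their endowment and the group total is 4 × 53 = 212.

212.00 dollars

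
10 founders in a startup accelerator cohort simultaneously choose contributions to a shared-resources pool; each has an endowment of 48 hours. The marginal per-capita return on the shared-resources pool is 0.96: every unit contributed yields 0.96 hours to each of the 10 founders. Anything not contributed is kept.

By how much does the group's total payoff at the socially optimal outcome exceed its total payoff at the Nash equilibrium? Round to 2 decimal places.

The private return per contributed unit is 0.96 < 1, so contributing 0 is dominant for every player. At the Nash equilibrium everyone keeps their 48, and the group total is 10 × 48 = 480.
Each contributed unit returns 9.600 to the group as a whole (0.96 to each of 10 players), which exceeds 1, so the social optimum is full contribution: group total = 9.600 × 480 = 4608.00.
Efficiency loss = 4608.00 − 480 = 4128.00.

4128.00 hours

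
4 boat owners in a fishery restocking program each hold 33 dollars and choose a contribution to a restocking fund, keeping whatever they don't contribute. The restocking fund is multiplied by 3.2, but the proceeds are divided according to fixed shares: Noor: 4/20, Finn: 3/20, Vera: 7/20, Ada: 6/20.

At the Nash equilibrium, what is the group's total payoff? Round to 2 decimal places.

A player with share s gets back 3.2·s per unit contributed, so full contribution is dominant for anyone with s > 1/3.2 = 0.3125 and zero contribution is dominant for anyone below.
The only share above 0.3125 is Vera's 7/20, contributing 33; the remaining 3 contribute 0. Total contributed: 33.
The restocking fund pays out 3.2 × 33 = 105.60 in total (split across the unequal shares, but the aggregate is all that matters for the group sum).
The 3 free-riders keep 33 each, adding 99. Group total = 99 + 105.60 = 204.60.

204.60 dollars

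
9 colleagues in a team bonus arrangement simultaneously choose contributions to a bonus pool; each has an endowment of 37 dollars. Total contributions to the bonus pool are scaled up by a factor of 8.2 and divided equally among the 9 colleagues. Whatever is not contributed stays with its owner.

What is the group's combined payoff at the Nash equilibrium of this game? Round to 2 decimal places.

Each contributed unit returns 8.2/9 = 0.9111 to its contributor — below 1 — so contributing 0 is dominant for every player. At the Nash equilibrium everyone keeps their 37, and the group total is 9 × 37 = 333.

333.00 dollars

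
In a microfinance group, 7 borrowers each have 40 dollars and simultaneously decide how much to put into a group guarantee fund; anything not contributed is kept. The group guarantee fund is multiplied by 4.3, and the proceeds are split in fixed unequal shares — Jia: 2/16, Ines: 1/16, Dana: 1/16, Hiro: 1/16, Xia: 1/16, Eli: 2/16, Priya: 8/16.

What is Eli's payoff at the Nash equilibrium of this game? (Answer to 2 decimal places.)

61.50 dollars

For player j, contributing a unit is worthwhile iff 4.3 × (j's share) ≥ 1, i.e. iff j's share is at least 0.2326.
Only Priya (8/16) clears that bar, contributing 40; the remaining 6 contribute 0. Total contributed: 40.
Eli keeps 40 and receives 4.3 × 40 × 2/16 = 21.50 from the group guarantee fund, for a payoff of 61.50.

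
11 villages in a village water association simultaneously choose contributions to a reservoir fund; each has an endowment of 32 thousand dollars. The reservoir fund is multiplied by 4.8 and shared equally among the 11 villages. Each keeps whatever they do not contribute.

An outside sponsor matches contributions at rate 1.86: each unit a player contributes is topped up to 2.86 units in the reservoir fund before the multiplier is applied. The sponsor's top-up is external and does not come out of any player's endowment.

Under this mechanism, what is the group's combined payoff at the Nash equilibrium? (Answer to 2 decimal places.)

4832.26 thousand dollars

Under the mechanism each unit contributed yields 4.8 × 2.86 / 11 = 1.2480 back to its contributor per unit of net cost, which exceeds 1, making full contribution the dominant choice for everyone.
So the Nash equilibrium is full contribution by all 11; the group earns 4.8 × 2.86 × 352 = 4832.26.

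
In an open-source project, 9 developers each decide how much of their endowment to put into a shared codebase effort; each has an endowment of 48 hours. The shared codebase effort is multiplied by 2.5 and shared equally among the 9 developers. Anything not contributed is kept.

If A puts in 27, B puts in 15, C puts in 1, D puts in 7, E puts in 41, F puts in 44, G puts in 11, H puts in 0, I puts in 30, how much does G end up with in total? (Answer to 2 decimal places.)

Total contributed: 27 + 15 + 1 + 7 + 41 + 44 + 11 + 0 + 30 = 176.
Each receives 2.5 × 176 / 9 = 48.89 from the shared codebase effort.
G keeps 48 − 11 = 37, so G's payoff is 37 + 48.89 = 85.89.

85.89 hours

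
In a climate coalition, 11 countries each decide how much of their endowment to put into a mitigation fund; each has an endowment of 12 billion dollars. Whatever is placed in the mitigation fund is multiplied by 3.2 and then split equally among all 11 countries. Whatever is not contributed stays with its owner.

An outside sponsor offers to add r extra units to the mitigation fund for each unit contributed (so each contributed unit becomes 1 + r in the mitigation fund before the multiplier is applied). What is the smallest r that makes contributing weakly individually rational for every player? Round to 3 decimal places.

With matching at rate r, one contributed unit becomes (1 + r) in the mitigation fund and returns 3.2 × (1 + r) / 11 to the contributor.
Setting this equal to 1: 1 + r = 11/3.2 = 3.4375.
So the minimum matching rate is r = 3.4375 − 1 = 2.438.

2.438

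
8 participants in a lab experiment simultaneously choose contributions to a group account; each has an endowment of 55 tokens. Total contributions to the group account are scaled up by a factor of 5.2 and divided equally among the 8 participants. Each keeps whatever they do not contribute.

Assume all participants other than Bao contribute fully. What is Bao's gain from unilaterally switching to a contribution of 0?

Switching from a contribution of 55 to 0 lets Bao keep an extra 55 tokens, but lowers the group account by 55, which costs Bao their own share of that drop: 5.2/8 × 55 = 35.75.
Net gain = 55 − 35.75 = 19.25. The private return per contributed unit (0.6500) is below 1, so free-riding is indeed the best response regardless of what the others do.

19.25 tokens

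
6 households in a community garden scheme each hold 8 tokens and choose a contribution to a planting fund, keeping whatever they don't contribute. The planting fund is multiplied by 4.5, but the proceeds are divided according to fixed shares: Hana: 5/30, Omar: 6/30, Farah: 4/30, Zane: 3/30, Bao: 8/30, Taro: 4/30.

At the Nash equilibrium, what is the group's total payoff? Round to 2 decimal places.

76.00 tokens

Player j's private return per contributed unit is 4.5 × (j's share). Contributing is weakly dominant for j when that share is at least 1/4.5 = 0.2222, and contributing 0 is dominant otherwise.
Only Bao (8/30) clears that bar, contributing 8; the remaining 5 contribute 0. Total contributed: 8.
The planting fund pays out 4.5 × 8 = 36.00 in total (split across the unequal shares, but the aggregate is all that matters for the group sum).
The 5 free-riders keep 8 each, adding 40. Group total = 40 + 36.00 = 76.00.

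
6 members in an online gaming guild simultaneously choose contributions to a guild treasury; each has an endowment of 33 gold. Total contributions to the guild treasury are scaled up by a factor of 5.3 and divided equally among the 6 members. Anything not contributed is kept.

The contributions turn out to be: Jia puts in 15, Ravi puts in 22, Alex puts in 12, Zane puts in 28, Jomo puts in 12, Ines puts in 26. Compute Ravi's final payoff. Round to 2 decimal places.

112.58 gold

Total contributed: 15 + 22 + 12 + 28 + 12 + 26 = 115.
Each receives 5.3 × 115 / 6 = 101.58 from the guild treasury.
Ravi keeps 33 − 22 = 11, so Ravi's payoff is 11 + 101.58 = 112.58.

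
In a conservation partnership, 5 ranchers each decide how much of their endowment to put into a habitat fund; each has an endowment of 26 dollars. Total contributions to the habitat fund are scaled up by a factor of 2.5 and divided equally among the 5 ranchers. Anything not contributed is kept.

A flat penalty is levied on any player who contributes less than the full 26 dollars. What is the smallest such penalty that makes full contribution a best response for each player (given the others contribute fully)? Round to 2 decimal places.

13.00 dollars

Given the others contribute fully, the best deviation is to contribute 0 (any partial contribution still incurs the fine and gives up units whose private return 0.5000 is below 1).
Deviating from 26 to 0 saves 26 dollars but forfeits the deviator's share of the drop in the habitat fund: 2.5/5 × 26 = 13.00.
So the deviation gain is 26 − 13.00 = 13.00, and the fine must be at least 13.00 dollars to wipe it out.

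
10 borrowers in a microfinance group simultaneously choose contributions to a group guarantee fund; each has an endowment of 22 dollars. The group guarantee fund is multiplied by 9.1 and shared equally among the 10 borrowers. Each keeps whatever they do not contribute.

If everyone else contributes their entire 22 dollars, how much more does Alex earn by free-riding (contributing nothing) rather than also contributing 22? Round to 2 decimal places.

1.98 dollars

Switching from a contribution of 22 to 0 lets Alex keep an extra 22 dollars, but lowers the group guarantee fund by 22, which costs Alex their own share of that drop: 9.1/10 × 22 = 20.02.
Net gain = 22 − 20.02 = 1.98. The private return per contributed unit (0.9100) is below 1, so free-riding is indeed the best response regardless of what the others do.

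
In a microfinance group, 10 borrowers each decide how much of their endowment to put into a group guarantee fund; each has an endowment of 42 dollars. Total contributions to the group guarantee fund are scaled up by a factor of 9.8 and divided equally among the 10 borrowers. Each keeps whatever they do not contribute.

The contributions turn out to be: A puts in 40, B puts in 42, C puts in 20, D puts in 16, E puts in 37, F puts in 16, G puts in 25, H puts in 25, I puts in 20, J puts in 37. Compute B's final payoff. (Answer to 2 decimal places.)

Total contributed: 40 + 42 + 20 + 16 + 37 + 16 + 25 + 25 + 20 + 37 = 278.
Each receives 9.8 × 278 / 10 = 272.44 from the group guarantee fund.
B keeps 42 − 42 = 0, so B's payoff is 0 + 272.44 = 272.44.

272.44 dollars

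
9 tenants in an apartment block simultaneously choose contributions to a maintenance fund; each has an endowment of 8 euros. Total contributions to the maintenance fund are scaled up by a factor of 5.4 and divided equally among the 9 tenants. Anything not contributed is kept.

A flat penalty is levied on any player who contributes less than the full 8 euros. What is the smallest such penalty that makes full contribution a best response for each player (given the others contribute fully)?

3.20 euros

Given the others contribute fully, the best deviation is to contribute 0 (any partial contribution still incurs the fine and gives up units whose private return 0.6000 is below 1).
Deviating from 8 to 0 saves 8 euros but forfeits the deviator's share of the drop in the maintenance fund: 5.4/9 × 8 = 4.80.
So the deviation gain is 8 − 4.80 = 3.20, and the fine must be at least 3.20 euros to wipe it out.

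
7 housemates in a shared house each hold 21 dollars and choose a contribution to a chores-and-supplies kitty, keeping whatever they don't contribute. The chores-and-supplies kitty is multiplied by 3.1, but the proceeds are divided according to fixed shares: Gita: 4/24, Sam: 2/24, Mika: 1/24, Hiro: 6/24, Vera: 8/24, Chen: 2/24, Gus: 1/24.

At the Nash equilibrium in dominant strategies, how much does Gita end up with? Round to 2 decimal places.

A player with share s gets back 3.1·s per unit contributed, so full contribution is dominant for anyone with s > 1/3.1 = 0.3226 and zero contribution is dominant for anyone below.
Only Vera (8/24) clears that bar, contributing 21; the remaining 6 contribute 0. Total contributed: 21.
Gita keeps 21 and receives 3.1 × 21 × 4/24 = 10.85 from the chores-and-supplies kitty, for a payoff of 31.85.

31.85 dollars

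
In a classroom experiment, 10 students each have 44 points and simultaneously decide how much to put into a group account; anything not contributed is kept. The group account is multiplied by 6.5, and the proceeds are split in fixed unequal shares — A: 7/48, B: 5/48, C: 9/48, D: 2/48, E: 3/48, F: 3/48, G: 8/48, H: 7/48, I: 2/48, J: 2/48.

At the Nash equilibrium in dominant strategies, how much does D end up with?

67.83 points

Player j's private return per contributed unit is 6.5 × (j's share). Contributing is weakly dominant for j when that share is at least 1/6.5 = 0.1538, and contributing 0 is dominant otherwise.
The shares above 0.1538 belong to C and G, contributing 44 each; the remaining 8 contribute 0. Total contributed: 88.
D keeps 44 and receives 6.5 × 88 × 2/48 = 23.83 from the group account, for a payoff of 67.83.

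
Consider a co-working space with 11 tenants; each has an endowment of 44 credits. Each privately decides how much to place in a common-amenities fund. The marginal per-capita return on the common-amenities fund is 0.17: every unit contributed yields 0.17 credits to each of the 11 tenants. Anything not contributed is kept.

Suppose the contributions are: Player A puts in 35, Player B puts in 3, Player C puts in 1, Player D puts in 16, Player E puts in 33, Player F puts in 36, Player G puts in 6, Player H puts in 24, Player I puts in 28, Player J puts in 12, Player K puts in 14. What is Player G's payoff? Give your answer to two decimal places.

73.36 credits

Total contributed: 35 + 3 + 1 + 16 + 33 + 36 + 6 + 24 + 28 + 12 + 14 = 208.
Each receives 0.17 × 208 = 35.36 from the common-amenities fund.
Player G keeps 44 − 6 = 38, so Player G's payoff is 38 + 35.36 = 73.36.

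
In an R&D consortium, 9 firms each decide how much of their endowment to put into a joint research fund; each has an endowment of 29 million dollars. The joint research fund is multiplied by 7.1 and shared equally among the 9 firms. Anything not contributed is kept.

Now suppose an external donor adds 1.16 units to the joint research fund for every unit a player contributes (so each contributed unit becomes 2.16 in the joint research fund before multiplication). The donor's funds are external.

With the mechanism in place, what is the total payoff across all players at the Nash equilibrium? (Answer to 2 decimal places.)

4002.70 million dollars

The effective private return per unit is now 7.1 × 2.16 / 9 = 1.7040 > 1, so every player's dominant strategy flips to full contribution.
At the Nash equilibrium everyone contributes 29. Group total payoff = 7.1 × 2.16 × 261 = 4002.70.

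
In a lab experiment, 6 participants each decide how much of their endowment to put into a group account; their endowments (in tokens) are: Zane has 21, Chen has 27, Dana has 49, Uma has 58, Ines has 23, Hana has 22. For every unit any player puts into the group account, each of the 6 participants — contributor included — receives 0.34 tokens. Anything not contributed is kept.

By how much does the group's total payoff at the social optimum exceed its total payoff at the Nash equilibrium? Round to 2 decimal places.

The private return per contributed unit is 0.34 < 1 for everyone, so the Nash equilibrium is zero contribution and the group total is Σ E_j = 21 + 27 + 49 + 58 + 23 + 22 = 200.
Each contributed unit returns 2.040 to the group, so the social optimum is full contribution by everyone: group total = 2.040 × 200 = 408.00.
Efficiency loss = (2.040 − 1) × 200 = 208.00.

208.00 tokens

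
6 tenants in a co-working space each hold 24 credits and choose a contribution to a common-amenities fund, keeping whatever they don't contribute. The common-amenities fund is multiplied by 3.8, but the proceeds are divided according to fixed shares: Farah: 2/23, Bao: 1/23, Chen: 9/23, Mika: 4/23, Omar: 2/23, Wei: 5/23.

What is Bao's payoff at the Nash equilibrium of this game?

27.97 credits

Player j's private return per contributed unit is 3.8 × (j's share). Contributing is weakly dominant for j when that share is at least 1/3.8 = 0.2632, and contributing 0 is dominant otherwise.
Only Chen (9/23) clears that bar, contributing 24; the remaining 5 contribute 0. Total contributed: 24.
Bao keeps 24 and receives 3.8 × 24 × 1/23 = 3.97 from the common-amenities fund, for a payoff of 27.97.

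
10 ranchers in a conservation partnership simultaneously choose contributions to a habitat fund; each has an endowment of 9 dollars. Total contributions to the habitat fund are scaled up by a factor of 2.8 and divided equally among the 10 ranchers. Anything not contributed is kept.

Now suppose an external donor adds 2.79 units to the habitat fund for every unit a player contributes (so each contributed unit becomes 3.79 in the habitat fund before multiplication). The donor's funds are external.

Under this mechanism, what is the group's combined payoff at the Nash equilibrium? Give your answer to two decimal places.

With the mechanism, a contributed unit returns 2.8 × 3.79 / 10 = 1.0612 per unit of net cost to the contributor — now above 1 — so contributing fully is weakly dominant for every player.
So the Nash equilibrium is full contribution by all 10; the group earns 2.8 × 3.79 × 90 = 955.08.

955.08 dollars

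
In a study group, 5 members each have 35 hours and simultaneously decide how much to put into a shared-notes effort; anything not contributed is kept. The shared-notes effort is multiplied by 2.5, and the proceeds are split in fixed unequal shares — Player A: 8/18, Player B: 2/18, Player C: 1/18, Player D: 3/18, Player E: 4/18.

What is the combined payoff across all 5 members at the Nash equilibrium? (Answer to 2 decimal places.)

227.50 hours

Player j's private return per contributed unit is 2.5 × (j's share). Contributing is weakly dominant for j when that share is at least 1/2.5 = 0.4000, and contributing 0 is dominant otherwise.
Only Player A (8/18) clears that bar, contributing 35; the remaining 4 contribute 0. Total contributed: 35.
The shared-notes effort pays out 2.5 × 35 = 87.50 in total (split across the unequal shares, but the aggregate is all that matters for the group sum).
The 4 free-riders keep 35 each, adding 140. Group total = 140 + 87.50 = 227.50.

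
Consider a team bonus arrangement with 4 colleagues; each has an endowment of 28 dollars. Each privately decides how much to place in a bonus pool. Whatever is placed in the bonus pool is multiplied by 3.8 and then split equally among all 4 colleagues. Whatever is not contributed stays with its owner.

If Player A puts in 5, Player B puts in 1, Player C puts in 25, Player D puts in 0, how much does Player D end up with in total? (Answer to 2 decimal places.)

57.45 dollars

Total contributed: 5 + 1 + 25 + 0 = 31.
Each receives 3.8 × 31 / 4 = 29.45 from the bonus pool.
Player D keeps 28 − 0 = 28, so Player D's payoff is 28 + 29.45 = 57.45.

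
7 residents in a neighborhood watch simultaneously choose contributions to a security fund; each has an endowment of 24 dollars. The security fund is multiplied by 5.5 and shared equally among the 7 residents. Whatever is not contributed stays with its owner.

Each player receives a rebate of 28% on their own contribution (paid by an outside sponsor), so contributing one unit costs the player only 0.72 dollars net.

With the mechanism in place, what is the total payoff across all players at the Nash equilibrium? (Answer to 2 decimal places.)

971.04 dollars

The effective private return per unit is now (5.5/7) / 0.72 = 1.0913 > 1, so every player's dominant strategy flips to full contribution.
At the Nash equilibrium everyone contributes 24. Group total payoff = 7 × (24 × 0.28 + 5.5 × 24) = 971.04.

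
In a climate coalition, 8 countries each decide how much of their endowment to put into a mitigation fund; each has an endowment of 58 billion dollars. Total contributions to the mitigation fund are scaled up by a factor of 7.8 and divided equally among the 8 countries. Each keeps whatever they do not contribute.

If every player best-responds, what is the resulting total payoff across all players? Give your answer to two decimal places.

Each contributed unit returns 7.8/8 = 0.9750 to its contributor — below 1 — so contributing 0 is dominant for every player. At the Nash equilibrium everyone keeps their 58, and the group total is 8 × 58 = 464.

464.00 billion dollars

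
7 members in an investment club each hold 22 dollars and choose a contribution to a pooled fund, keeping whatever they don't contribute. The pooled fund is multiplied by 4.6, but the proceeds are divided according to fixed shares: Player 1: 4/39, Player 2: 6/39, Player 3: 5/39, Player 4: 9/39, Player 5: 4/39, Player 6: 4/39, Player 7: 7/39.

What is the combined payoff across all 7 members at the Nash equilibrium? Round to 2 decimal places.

233.20 dollars

Player j's private return per contributed unit is 4.6 × (j's share). Contributing is weakly dominant for j when that share is at least 1/4.6 = 0.2174, and contributing 0 is dominant otherwise.
Player 4 alone (share 9/39) is above the threshold, contributing 22; the remaining 6 contribute 0. Total contributed: 22.
The pooled fund pays out 4.6 × 22 = 101.20 in total (split across the unequal shares, but the aggregate is all that matters for the group sum).
The 6 free-riders keep 22 each, adding 132. Group total = 132 + 101.20 = 233.20.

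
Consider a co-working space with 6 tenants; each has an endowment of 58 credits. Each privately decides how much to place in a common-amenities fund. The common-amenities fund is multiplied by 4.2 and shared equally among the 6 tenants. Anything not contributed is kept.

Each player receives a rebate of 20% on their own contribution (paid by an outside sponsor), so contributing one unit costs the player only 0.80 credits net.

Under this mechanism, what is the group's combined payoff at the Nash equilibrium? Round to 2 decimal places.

With the mechanism, a contributed unit returns (4.2/6) / 0.80 = 0.8750 per unit of net cost — still below 1 — so contributing 0 remains dominant for every player.
Everyone keeps their endowment and the group total is 6 × 58 = 348.

348.00 credits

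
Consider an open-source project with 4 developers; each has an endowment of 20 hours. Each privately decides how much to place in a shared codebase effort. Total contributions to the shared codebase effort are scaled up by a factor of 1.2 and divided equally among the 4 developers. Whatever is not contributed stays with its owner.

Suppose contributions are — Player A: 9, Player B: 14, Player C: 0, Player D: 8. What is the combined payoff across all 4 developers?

86.20 hours

Total contributed: 9 + 14 + 0 + 8 = 31; total kept: 4 × 20 − 31 = 49.
The shared codebase effort pays out 1.2 × 31 = 37.20 in aggregate.
Group total = 49 + 37.20 = 86.20.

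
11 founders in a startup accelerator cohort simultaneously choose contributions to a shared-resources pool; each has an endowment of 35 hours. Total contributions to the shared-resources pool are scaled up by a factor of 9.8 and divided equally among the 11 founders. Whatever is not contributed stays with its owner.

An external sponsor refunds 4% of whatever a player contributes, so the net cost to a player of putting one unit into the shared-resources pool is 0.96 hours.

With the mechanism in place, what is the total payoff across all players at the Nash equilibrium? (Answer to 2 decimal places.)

385.00 hours

The effective private return is (9.8/11) / 0.96 = 0.9280, which is still under 1, so the mechanism doesn't change anyone's dominant strategy: zero contribution.
At the Nash equilibrium no one contributes; group total payoff = 11 × 35 = 385.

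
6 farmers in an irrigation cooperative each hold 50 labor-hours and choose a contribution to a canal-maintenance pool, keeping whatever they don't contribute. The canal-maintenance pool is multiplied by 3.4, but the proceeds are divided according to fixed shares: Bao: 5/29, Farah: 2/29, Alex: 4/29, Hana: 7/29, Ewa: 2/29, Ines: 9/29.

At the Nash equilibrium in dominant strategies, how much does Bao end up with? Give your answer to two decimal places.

79.31 labor-hours

A player with share s gets back 3.4·s per unit contributed, so full contribution is dominant for anyone with s > 1/3.4 = 0.2941 and zero contribution is dominant for anyone below.
Ines alone (share 9/29) is above the threshold, contributing 50; the remaining 5 contribute 0. Total contributed: 50.
Bao keeps 50 and receives 3.4 × 50 × 5/29 = 29.31 from the canal-maintenance pool, for a payoff of 79.31.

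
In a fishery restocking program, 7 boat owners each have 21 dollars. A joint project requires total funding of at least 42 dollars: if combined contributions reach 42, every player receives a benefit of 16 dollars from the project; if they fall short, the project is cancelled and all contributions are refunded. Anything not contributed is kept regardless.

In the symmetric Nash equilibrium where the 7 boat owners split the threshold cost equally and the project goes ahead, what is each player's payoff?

31 dollars

Equal share of the threshold: 42/7 = 6.
At this profile no one gains by cutting their contribution: any cut drops the total below 42, the project is cancelled, contributions are refunded, and the deviator ends with 21, which is less than 21 − 6 + 16 = 31. Contributing more than 6 just wastes the excess. So contributing exactly 6 is a best response.
Each player's payoff: 21 − 6 + 16 = 31.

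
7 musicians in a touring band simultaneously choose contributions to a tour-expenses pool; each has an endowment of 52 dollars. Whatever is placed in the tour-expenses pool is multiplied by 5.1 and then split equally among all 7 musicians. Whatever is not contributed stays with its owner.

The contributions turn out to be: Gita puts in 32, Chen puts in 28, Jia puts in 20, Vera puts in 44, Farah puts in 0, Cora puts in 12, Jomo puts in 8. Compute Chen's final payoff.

Total contributed: 32 + 28 + 20 + 44 + 0 + 12 + 8 = 144.
Each receives 5.1 × 144 / 7 = 104.91 from the tour-expenses pool.
Chen keeps 52 − 28 = 24, so Chen's payoff is 24 + 104.91 = 128.91.

128.91 dollars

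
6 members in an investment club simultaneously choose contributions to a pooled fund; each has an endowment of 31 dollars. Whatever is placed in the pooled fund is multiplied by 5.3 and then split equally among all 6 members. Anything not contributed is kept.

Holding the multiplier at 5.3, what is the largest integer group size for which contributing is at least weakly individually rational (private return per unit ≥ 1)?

Private return per unit is 5.3/(group size), which is ≥ 1 whenever the group size is ≤ 5.3.
The largest such integer is 5.

5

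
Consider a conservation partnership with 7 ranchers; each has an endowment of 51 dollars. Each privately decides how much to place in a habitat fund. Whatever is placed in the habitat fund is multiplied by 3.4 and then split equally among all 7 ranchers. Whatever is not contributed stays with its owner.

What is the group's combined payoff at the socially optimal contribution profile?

Each contributed unit returns 3.400 to the group as a whole (0.4857 to each of 7 players), which exceeds 1, so the social optimum is full contribution: group total = 3.400 × 357 = 1213.80.

1213.80 dollars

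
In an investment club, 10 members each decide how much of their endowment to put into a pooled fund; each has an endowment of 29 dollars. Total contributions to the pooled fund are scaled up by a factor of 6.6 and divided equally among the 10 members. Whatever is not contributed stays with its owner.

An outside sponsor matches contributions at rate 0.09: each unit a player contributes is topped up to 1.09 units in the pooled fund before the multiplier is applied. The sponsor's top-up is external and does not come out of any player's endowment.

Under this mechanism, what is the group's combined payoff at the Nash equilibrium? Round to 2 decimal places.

290.00 dollars

The effective private return is 6.6 × 1.09 / 10 = 0.7194, which is still under 1, so the mechanism doesn't change anyone's dominant strategy: zero contribution.
Everyone keeps their endowment and the group total is 10 × 29 = 290.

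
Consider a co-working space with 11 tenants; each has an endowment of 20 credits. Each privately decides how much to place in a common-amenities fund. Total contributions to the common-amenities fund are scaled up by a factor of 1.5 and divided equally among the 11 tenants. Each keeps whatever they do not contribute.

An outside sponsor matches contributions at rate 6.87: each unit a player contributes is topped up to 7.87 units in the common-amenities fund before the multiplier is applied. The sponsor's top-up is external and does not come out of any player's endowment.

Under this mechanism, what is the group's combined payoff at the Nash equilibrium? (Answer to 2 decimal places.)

With the mechanism, a contributed unit returns 1.5 × 7.87 / 11 = 1.0732 per unit of net cost to the contributor — now above 1 — so contributing fully is weakly dominant for every player.
At the Nash equilibrium everyone contributes 20. Group total payoff = 1.5 × 7.87 × 220 = 2597.10.

2597.10 credits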